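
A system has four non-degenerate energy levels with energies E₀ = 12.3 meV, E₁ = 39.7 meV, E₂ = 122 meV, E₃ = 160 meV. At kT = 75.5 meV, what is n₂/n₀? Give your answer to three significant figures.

0.234

n₂/n₀ = exp[−(E₂−E₀)/kT] = exp(−(109.7 meV)/(75.5 meV)) = exp(-1.4530) = 0.234.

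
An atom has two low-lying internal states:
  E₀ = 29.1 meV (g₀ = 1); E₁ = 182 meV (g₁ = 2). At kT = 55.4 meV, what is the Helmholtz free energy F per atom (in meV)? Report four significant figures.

Eᵢ/kT = 0.525271, 3.28520.
Z = Σ gᵢe^(−Eᵢ/kT) = 1·e^(−0.525271) + 2·e^(−3.28520) = 0.591395 + 0.0748662 = 0.666261.
F = −kT ln Z = −55.4 × ln(0.666261) = −55.4 × -0.406074 = 22.50 meV.

22.50 meV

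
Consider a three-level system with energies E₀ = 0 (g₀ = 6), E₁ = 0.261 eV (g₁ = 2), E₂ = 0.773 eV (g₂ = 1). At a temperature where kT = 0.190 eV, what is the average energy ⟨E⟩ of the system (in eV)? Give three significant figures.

0.0223 eV

Eᵢ/kT = 0, 1.3737, 4.0684.
Z = Σ gᵢe^(−Eᵢ/kT) = 6·e^(−0) + 2·e^(−1.3737) + 1·e^(−4.0684) = 6.0000 + 0.50634 + 0.017105 = 6.5234.
⟨E⟩ = Σ Eᵢ gᵢe^(−Eᵢ/kT) / Z = (0·6.0000 + 0.261·0.50634 + 0.773·0.017105) / 6.5234 = 0.0223 eV.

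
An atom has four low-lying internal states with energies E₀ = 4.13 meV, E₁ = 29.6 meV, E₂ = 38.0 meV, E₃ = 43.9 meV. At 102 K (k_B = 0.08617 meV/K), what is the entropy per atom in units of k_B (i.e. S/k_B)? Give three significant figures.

k_BT = 0.08617 × 102 K = 8.7893 meV.
Eᵢ/kT = 0.46989, 3.3677, 4.3234, 4.9947.
Z = Σ e^(−Eᵢ/kT) = e^(−0.46989) + e^(−3.3677) + e^(−4.3234) + e^(−4.9947) = 0.62507 + 0.034469 + 0.013255 + 0.0067738 = 0.67957.
⟨E⟩ = Σ EᵢPᵢ = 6.4789 meV.
S/k_B = ln Z + ⟨E⟩/kT = ln(0.67957) + 6.4789/8.7893 = -0.38630 + 0.73713 = 0.351.

0.351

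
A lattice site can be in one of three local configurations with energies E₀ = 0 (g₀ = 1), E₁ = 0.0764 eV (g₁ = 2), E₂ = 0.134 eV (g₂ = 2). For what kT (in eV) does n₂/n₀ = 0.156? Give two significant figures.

0.053 eV

n₂/n₀ = (g₂/g₀) exp[−(E₂−E₀)/kT] = 0.156.
⇒ (E₂−E₀)/kT = ln((2/1)/0.156) = ln(12.82) = 2.551.
kT = 0.134 eV / 2.551 = 0.053 eV.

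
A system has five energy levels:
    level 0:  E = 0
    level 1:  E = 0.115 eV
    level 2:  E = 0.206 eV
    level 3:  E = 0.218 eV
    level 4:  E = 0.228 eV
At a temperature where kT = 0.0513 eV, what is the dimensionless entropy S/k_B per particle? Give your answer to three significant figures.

Eᵢ/kT = 0, 2.2417, 4.0156, 4.2495, 4.4444.
Z = Σ e^(−Eᵢ/kT) = e^(−0) + e^(−2.2417) + e^(−4.0156) + e^(−4.2495) + e^(−4.4444) = 1.0000 + 0.10628 + 0.018032 + 0.014271 + 0.011744 = 1.1503.
⟨E⟩ = Σ EᵢPᵢ = 0.018887 eV.
S/k_B = ln Z + ⟨E⟩/kT = ln(1.1503) + 0.018887/0.0513 = 0.14002 + 0.36817 = 0.508.

0.508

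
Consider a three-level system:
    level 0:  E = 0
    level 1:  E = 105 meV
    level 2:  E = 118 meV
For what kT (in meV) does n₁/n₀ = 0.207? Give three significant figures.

n₁/n₀ = exp[−(E₁−E₀)/kT] = 0.207.
⇒ (E₁−E₀)/kT = ln(1/0.207) = ln(4.8309) = 1.5750.
kT = 105 meV / 1.5750 = 66.7 meV.

66.7 meV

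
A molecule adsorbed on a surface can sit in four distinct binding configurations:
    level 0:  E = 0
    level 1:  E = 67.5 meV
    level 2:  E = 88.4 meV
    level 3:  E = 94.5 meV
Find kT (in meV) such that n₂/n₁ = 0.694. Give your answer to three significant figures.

n₂/n₁ = exp[−(E₂−E₁)/kT] = 0.694.
⇒ (E₂−E₁)/kT = ln(1/0.694) = ln(1.4409) = 0.36527.
kT = 20.9 meV / 0.36527 = 57.2 meV.

57.2 meV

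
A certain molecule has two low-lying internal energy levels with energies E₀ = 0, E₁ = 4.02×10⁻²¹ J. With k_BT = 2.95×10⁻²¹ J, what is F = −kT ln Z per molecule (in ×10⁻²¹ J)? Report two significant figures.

Eᵢ/kT = 0, 1.363.
Z = Σ e^(−Eᵢ/kT) = e^(−0) + e^(−1.363) = 1.000 + 0.2559 = 1.256.
F = −kT ln Z = −2.95 × ln(1.256) = −2.95 × 0.2279 = -0.67 ×10⁻²¹ J.

-0.67 ×10⁻²¹ J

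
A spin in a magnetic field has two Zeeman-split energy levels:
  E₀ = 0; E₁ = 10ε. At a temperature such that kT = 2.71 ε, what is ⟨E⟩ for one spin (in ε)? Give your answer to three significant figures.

Eᵢ/kT = 0, 3.6900.
Z = Σ e^(−Eᵢ/kT) = e^(−0) + e^(−3.6900) = 1.0000 + 0.024972 = 1.0250.
⟨E⟩ = Σ Eᵢ e^(−Eᵢ/kT) / Z = (0·1.0000 + 10·0.024972) / 1.0250 = 0.244 ε.

0.244 ε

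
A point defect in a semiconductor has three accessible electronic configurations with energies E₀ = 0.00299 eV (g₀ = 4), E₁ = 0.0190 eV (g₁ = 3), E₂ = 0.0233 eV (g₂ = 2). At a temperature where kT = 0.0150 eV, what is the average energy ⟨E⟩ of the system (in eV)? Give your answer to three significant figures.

Eᵢ/kT = 0.19933, 1.2667, 1.5533.
Z = Σ gᵢe^(−Eᵢ/kT) = 4·e^(−0.19933) + 3·e^(−1.2667) + 2·e^(−1.5533) = 3.2771 + 0.84528 + 0.42310 = 4.5455.
⟨E⟩ = Σ Eᵢ gᵢe^(−Eᵢ/kT) / Z = (0.00299·3.2771 + 0.0190·0.84528 + 0.0233·0.42310) / 4.5455 = 0.00786 eV.

0.00786 eV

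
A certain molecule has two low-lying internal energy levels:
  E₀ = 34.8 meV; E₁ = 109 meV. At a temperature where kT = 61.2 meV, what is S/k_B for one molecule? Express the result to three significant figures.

Eᵢ/kT = 0.56863, 1.7810.
Z = Σ e^(−Eᵢ/kT) = e^(−0.56863) + e^(−1.7810) = 0.56630 + 0.16847 = 0.73477.
⟨E⟩ = Σ EᵢPᵢ = 51.813 meV.
S/k_B = ln Z + ⟨E⟩/kT = ln(0.73477) + 51.813/61.2 = -0.30820 + 0.84662 = 0.538.

0.538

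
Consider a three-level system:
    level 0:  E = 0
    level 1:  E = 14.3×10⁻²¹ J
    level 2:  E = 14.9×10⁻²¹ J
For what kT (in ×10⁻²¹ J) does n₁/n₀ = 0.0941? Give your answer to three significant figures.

n₁/n₀ = exp[−(E₁−E₀)/kT] = 0.0941.
⇒ (E₁−E₀)/kT = ln(1/0.0941) = ln(10.627) = 2.3634.
kT = 14.3 ×10⁻²¹ J / 2.3634 = 6.05 ×10⁻²¹ J.

6.05 ×10⁻²¹ J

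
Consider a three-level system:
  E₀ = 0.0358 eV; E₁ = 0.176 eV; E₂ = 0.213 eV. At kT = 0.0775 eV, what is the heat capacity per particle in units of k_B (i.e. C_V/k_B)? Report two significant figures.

0.67

Eᵢ/kT = 0.4619, 2.271, 2.748.
Z = Σ e^(−Eᵢ/kT) = e^(−0.4619) + e^(−2.271) + e^(−2.748) = 0.6301 + 0.1032 + 0.06406 = 0.7974.
⟨E⟩ = 0.06818 eV, ⟨E²⟩ = 0.008666 eV².
C_V/k_B = (⟨E²⟩ − ⟨E⟩²)/(kT)² = (0.008666 − 0.004649)/0.006006 = 0.67.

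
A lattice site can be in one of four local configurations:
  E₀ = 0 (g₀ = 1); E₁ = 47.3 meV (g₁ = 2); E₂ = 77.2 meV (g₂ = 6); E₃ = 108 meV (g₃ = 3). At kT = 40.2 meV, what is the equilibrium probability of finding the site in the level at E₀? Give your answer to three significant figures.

0.370

Eᵢ/kT = 0, 1.1766, 1.9204, 2.6866.
Z = Σ gᵢe^(−Eᵢ/kT) = 1·e^(−0) + 2·e^(−1.1766) + 6·e^(−1.9204) + 3·e^(−2.6866) = 1.0000 + 0.61665 + 0.87929 + 0.20434 = 2.7003.
P₀ = g₀ e^(−E₀/kT) / Z = 1.0000/2.7003 = 0.370.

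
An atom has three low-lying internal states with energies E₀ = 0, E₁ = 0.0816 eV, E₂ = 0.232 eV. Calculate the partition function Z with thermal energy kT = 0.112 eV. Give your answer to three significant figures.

Z = 1.61

Eᵢ/kT = 0, 0.72857, 2.0714.
Z = Σ e^(−Eᵢ/kT) = e^(−0) + e^(−0.72857) + e^(−2.0714) = 1.0000 + 0.48260 + 0.12601 = 1.6086.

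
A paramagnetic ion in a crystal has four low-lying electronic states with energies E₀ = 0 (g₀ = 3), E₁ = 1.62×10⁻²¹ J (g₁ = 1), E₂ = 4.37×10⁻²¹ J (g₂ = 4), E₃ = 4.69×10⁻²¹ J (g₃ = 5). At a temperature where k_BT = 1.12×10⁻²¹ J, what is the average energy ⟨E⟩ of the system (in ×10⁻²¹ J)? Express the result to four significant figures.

Eᵢ/kT = 0, 1.44643, 3.90179, 4.18750.
Z = Σ gᵢe^(−Eᵢ/kT) = 3·e^(−0) + 1·e^(−1.44643) + 4·e^(−3.90179) + 5·e^(−4.18750) = 3.00000 + 0.235409 + 0.0808228 + 0.0759210 = 3.39215.
⟨E⟩ = Σ Eᵢ gᵢe^(−Eᵢ/kT) / Z = (0·3.00000 + 1.62·0.235409 + 4.37·0.0808228 + 4.69·0.0759210) / 3.39215 = 0.3215 ×10⁻²¹ J.

0.3215 ×10⁻²¹ J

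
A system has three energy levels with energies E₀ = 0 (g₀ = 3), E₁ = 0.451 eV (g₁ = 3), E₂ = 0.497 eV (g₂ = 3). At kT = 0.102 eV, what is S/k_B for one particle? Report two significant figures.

1.2

Eᵢ/kT = 0, 4.422, 4.873.
Z = Σ gᵢe^(−Eᵢ/kT) = 3·e^(−0) + 3·e^(−4.422) + 3·e^(−4.873) = 3.000 + 0.03603 + 0.02295 = 3.059.
⟨E⟩ = Σ EᵢPᵢ = 0.009041 eV.
S/k_B = ln Z + ⟨E⟩/kT = ln(3.059) + 0.009041/0.102 = 1.118 + 0.08864 = 1.2.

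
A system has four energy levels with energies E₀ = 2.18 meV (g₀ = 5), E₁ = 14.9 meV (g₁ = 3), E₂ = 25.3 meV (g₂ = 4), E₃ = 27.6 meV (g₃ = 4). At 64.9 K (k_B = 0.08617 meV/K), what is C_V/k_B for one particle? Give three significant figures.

0.613

k_BT = 0.08617 × 64.9 K = 5.5924 meV.
Eᵢ/kT = 0.38981, 2.6643, 4.5240, 4.9353.
Z = Σ gᵢe^(−Eᵢ/kT) = 5·e^(−0.38981) + 3·e^(−2.6643) + 4·e^(−4.5240) + 4·e^(−4.9353) = 3.3859 + 0.20894 + 0.043382 + 0.028753 = 3.6670.
⟨E⟩ = 3.3776 meV, ⟨E²⟩ = 30.583 meV².
C_V/k_B = (⟨E²⟩ − ⟨E⟩²)/(kT)² = (30.583 − 11.408)/31.275 = 0.613.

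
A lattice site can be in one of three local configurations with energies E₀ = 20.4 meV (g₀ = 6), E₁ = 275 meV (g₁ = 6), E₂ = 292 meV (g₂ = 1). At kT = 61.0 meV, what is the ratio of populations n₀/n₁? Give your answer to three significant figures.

n₀/n₁ = (g₀/g₁) exp[−(E₀−E₁)/kT] = (6/6) × exp(−(-254.6 meV)/(61.0 meV)) = (6/6) × exp(4.1738) = 65.0.

65.0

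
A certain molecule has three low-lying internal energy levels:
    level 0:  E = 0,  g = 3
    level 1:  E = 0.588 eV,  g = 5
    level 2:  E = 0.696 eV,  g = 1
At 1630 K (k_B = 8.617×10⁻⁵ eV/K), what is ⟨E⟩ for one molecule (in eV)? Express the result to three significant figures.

0.0161 eV

k_BT = 8.617×10⁻⁵ × 1630 K = 0.14046 eV.
Eᵢ/kT = 0, 4.1862, 4.9551.
Z = Σ gᵢe^(−Eᵢ/kT) = 3·e^(−0) + 5·e^(−4.1862) + 1·e^(−4.9551) = 3.0000 + 0.076020 + 0.0070474 = 3.0831.
⟨E⟩ = Σ Eᵢ gᵢe^(−Eᵢ/kT) / Z = (0·3.0000 + 0.588·0.076020 + 0.696·0.0070474) / 3.0831 = 0.0161 eV.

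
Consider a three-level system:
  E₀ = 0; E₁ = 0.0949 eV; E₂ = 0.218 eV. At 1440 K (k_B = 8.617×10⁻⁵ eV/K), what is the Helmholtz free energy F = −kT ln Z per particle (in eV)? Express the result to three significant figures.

k_BT = 8.617×10⁻⁵ × 1440 K = 0.12408 eV.
Eᵢ/kT = 0, 0.76483, 1.7569.
Z = Σ e^(−Eᵢ/kT) = e^(−0) + e^(−0.76483) + e^(−1.7569) = 1.0000 + 0.46541 + 0.17258 = 1.6380.
F = −kT ln Z = −0.12408 × ln(1.6380) = −0.12408 × 0.49348 = -0.0612 eV.

-0.0612 eV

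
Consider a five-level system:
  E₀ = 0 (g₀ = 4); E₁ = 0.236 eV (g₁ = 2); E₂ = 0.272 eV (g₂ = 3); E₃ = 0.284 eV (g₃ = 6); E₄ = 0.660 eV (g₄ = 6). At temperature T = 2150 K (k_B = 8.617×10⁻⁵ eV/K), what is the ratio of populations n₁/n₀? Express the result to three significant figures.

k_BT = 8.617×10⁻⁵ × 2150 K = 0.18527 eV.
n₁/n₀ = (g₁/g₀) exp[−(E₁−E₀)/kT] = (2/4) × exp(−(0.236 eV)/(0.18527 eV)) = (2/4) × exp(-1.2738) = 0.140.

0.140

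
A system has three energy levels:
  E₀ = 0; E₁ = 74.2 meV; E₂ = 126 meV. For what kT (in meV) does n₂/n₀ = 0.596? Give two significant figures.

240 meV

n₂/n₀ = exp[−(E₂−E₀)/kT] = 0.596.
⇒ (E₂−E₀)/kT = ln(1/0.596) = ln(1.678) = 0.5176.
kT = 126 meV / 0.5176 = 240 meV.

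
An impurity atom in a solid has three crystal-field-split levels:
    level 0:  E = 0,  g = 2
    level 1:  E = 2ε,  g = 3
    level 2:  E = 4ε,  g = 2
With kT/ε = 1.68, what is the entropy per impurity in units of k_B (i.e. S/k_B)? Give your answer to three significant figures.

Eᵢ/kT = 0, 1.1905, 2.3810.
Z = Σ gᵢe^(−Eᵢ/kT) = 2·e^(−0) + 3·e^(−1.1905) + 2·e^(−2.3810) = 2.0000 + 0.91221 + 0.18492 = 3.0971.
⟨E⟩ = Σ EᵢPᵢ = 0.82790 ε.
S/k_B = ln Z + ⟨E⟩/kT = ln(3.0971) + 0.82790/1.68 = 1.1305 + 0.49280 = 1.62.

1.62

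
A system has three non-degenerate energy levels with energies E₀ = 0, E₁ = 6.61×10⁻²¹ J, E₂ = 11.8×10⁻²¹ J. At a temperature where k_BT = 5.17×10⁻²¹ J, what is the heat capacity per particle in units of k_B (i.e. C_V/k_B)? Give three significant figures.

Eᵢ/kT = 0, 1.2785, 2.2824.
Z = Σ e^(−Eᵢ/kT) = e^(−0) + e^(−1.2785) + e^(−2.2824) = 1.0000 + 0.27845 + 0.10204 = 1.3805.
⟨E⟩ = 2.2055, ⟨E²⟩ = 19.105.
C_V/k_B = (⟨E²⟩ − ⟨E⟩²)/(kT)² = (19.105 − 4.8642)/26.729 = 0.533.

0.533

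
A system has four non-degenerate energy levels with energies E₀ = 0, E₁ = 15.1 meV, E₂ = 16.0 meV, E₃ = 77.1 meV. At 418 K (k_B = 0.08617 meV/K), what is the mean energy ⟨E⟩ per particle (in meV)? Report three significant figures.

k_BT = 0.08617 × 418 K = 36.019 meV.
Eᵢ/kT = 0, 0.41922, 0.44421, 2.1405.
Z = Σ e^(−Eᵢ/kT) = e^(−0) + e^(−0.41922) + e^(−0.44421) + e^(−2.1405) = 1.0000 + 0.65756 + 0.64133 + 0.11760 = 2.4165.
⟨E⟩ = Σ Eᵢ e^(−Eᵢ/kT) / Z = (0·1.0000 + 15.1·0.65756 + 16.0·0.64133 + 77.1·0.11760) / 2.4165 = 12.1 meV.

12.1 meV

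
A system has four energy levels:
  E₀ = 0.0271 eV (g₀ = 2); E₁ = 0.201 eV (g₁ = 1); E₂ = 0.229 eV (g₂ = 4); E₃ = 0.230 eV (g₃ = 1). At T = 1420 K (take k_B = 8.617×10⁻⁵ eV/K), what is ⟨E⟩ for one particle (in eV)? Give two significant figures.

0.10 eV

k_BT = 8.617×10⁻⁵ × 1420 K = 0.1224 eV.
Eᵢ/kT = 0.2214, 1.642, 1.871, 1.879.
Z = Σ gᵢe^(−Eᵢ/kT) = 2·e^(−0.2214) + 1·e^(−1.642) + 4·e^(−1.871) + 1·e^(−1.879) = 1.603 + 0.1936 + 0.6159 + 0.1527 = 2.565.
⟨E⟩ = Σ Eᵢ gᵢe^(−Eᵢ/kT) / Z = (0.0271·1.603 + 0.201·0.1936 + 0.229·0.6159 + 0.230·0.1527) / 2.565 = 0.10 eV.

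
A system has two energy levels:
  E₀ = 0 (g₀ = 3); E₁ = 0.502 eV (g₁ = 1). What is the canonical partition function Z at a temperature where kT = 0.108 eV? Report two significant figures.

Z = 3.0

Eᵢ/kT = 0, 4.648.
Z = Σ gᵢe^(−Eᵢ/kT) = 3·e^(−0) + 1·e^(−4.648) = 3.000 + 0.009581 = 3.010.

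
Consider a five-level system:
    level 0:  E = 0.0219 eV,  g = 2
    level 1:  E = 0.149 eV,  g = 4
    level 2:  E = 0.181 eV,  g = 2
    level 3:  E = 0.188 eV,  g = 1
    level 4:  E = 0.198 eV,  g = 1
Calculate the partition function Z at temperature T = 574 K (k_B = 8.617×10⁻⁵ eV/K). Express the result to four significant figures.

Z = 1.573

k_BT = 8.617×10⁻⁵ × 574 K = 0.0494616 eV.
Eᵢ/kT = 0.442768, 3.01244, 3.65940, 3.80093, 4.00311.
Z = Σ gᵢe^(−Eᵢ/kT) = 2·e^(−0.442768) + 4·e^(−3.01244) + 2·e^(−3.65940) + 1·e^(−3.80093) + 1·e^(−4.00311) = 1.28451 + 0.196686 + 0.0514959 + 0.0223500 + 0.0182588 = 1.57330.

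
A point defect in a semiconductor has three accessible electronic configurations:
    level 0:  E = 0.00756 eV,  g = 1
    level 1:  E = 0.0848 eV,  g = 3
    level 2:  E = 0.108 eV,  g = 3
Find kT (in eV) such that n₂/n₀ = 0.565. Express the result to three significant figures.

0.0602 eV

n₂/n₀ = (g₂/g₀) exp[−(E₂−E₀)/kT] = 0.565.
⇒ (E₂−E₀)/kT = ln((3/1)/0.565) = ln(5.3097) = 1.6695.
kT = 0.10044 eV / 1.6695 = 0.0602 eV.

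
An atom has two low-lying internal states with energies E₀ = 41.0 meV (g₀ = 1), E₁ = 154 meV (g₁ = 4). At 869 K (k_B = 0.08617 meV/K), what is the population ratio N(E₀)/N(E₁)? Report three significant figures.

1.13

k_BT = 0.08617 × 869 K = 74.882 meV.
n₀/n₁ = (g₀/g₁) exp[−(E₀−E₁)/kT] = (1/4) × exp(−(-113.0 meV)/(74.882 meV)) = (1/4) × exp(1.5090) = 1.13.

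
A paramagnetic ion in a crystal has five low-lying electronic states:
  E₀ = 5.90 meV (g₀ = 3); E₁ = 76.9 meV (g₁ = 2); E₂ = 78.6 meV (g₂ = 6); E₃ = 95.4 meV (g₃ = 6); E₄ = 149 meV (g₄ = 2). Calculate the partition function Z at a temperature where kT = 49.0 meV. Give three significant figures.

Eᵢ/kT = 0.12041, 1.5694, 1.6041, 1.9469, 3.0408.
Z = Σ gᵢe^(−Eᵢ/kT) = 3·e^(−0.12041) + 2·e^(−1.5694) + 6·e^(−1.6041) + 6·e^(−1.9469) + 2·e^(−3.0408) = 2.6597 + 0.41634 + 1.2064 + 0.85629 + 0.095593 = 5.2343.

Z = 5.23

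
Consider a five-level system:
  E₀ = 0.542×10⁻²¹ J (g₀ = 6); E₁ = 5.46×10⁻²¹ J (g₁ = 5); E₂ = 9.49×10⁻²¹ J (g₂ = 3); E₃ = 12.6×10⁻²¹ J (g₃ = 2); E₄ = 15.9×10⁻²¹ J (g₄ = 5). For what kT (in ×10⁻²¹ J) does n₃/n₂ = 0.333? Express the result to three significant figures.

n₃/n₂ = (g₃/g₂) exp[−(E₃−E₂)/kT] = 0.333.
⇒ (E₃−E₂)/kT = ln((2/3)/0.333) = ln(2.0020) = 0.69415.
kT = 3.11 ×10⁻²¹ J / 0.69415 = 4.48 ×10⁻²¹ J.

4.48 ×10⁻²¹ J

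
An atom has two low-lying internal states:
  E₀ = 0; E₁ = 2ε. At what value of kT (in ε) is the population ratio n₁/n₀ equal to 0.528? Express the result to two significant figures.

3.1 ε

n₁/n₀ = exp[−(E₁−E₀)/kT] = 0.528.
⇒ (E₁−E₀)/kT = ln(1/0.528) = ln(1.894) = 0.6387.
kT = 2ε / 0.6387 = 3.1 ε.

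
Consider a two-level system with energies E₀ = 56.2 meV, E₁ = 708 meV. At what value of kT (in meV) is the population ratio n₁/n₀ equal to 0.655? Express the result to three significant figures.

1540 meV

n₁/n₀ = exp[−(E₁−E₀)/kT] = 0.655.
⇒ (E₁−E₀)/kT = ln(1/0.655) = ln(1.5267) = 0.42311.
kT = 651.8 meV / 0.42311 = 1540 meV.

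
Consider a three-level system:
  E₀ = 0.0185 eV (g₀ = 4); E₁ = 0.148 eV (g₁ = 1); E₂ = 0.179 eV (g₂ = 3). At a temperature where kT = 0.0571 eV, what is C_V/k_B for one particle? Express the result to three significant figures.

Eᵢ/kT = 0.32399, 2.5919, 3.1349.
Z = Σ gᵢe^(−Eᵢ/kT) = 4·e^(−0.32399) + 1·e^(−2.5919) + 3·e^(−3.1349) = 2.8930 + 0.074878 + 0.13051 = 3.0984.
⟨E⟩ = 0.028390 eV, ⟨E²⟩ = 0.0021985 eV².
C_V/k_B = (⟨E²⟩ − ⟨E⟩²)/(kT)² = (0.0021985 − 0.00080599)/0.0032604 = 0.427.

0.427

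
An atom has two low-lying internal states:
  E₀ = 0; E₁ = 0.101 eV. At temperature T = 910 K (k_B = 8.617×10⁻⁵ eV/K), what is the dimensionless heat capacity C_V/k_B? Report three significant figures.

0.281

k_BT = 8.617×10⁻⁵ × 910 K = 0.078415 eV.
Eᵢ/kT = 0, 1.2880.
Z = Σ e^(−Eᵢ/kT) = e^(−0) + e^(−1.2880) = 1.0000 + 0.27582 = 1.2758.
⟨E⟩ = 0.021836 eV, ⟨E²⟩ = 0.0022054 eV².
C_V/k_B = (⟨E²⟩ − ⟨E⟩²)/(kT)² = (0.0022054 − 0.00047681)/0.0061489 = 0.281.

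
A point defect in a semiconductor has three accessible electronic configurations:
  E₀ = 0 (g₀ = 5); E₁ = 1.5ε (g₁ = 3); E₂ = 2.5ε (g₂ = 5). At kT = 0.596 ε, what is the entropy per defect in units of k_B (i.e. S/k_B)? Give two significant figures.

1.8

Eᵢ/kT = 0, 2.517, 4.195.
Z = Σ gᵢe^(−Eᵢ/kT) = 5·e^(−0) + 3·e^(−2.517) + 5·e^(−4.195) = 5.000 + 0.2421 + 0.07535 = 5.317.
⟨E⟩ = Σ EᵢPᵢ = 0.1037 ε.
S/k_B = ln Z + ⟨E⟩/kT = ln(5.317) + 0.1037/0.596 = 1.671 + 0.1740 = 1.8.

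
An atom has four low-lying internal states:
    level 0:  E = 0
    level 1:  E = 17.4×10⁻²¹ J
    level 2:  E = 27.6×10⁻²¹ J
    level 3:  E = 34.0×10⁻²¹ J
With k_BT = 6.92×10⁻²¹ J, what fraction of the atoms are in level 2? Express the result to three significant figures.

0.0167

Eᵢ/kT = 0, 2.5145, 3.9884, 4.9133.
Z = Σ e^(−Eᵢ/kT) = e^(−0) + e^(−2.5145) + e^(−3.9884) + e^(−4.9133) = 1.0000 + 0.080903 + 0.018529 + 0.0073482 = 1.1068.
P₂ = e^(−E₂/kT) / Z = 0.018529/1.1068 = 0.0167.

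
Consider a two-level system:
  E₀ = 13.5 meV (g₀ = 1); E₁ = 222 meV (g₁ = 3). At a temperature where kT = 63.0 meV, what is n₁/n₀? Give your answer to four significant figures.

n₁/n₀ = (g₁/g₀) exp[−(E₁−E₀)/kT] = (3/1) × exp(−(208.5 meV)/(63.0 meV)) = (3/1) × exp(-3.30952) = 0.1096.

0.1096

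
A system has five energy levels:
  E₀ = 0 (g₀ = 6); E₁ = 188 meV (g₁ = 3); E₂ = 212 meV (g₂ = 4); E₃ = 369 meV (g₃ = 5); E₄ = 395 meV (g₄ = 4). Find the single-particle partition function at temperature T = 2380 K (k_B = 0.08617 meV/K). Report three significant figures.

k_BT = 0.08617 × 2380 K = 205.08 meV.
Eᵢ/kT = 0, 0.91672, 1.0337, 1.7993, 1.9261.
Z = Σ gᵢe^(−Eᵢ/kT) = 6·e^(−0) + 3·e^(−0.91672) + 4·e^(−1.0337) + 5·e^(−1.7993) + 4·e^(−1.9261) = 6.0000 + 1.1995 + 1.4228 + 0.82707 + 0.58286 = 10.032.

Z = 10.0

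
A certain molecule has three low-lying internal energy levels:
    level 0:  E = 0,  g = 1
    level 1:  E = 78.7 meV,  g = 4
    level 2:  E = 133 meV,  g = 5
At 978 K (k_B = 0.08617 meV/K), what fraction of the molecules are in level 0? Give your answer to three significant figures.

k_BT = 0.08617 × 978 K = 84.274 meV.
Eᵢ/kT = 0, 0.93386, 1.5782.
Z = Σ gᵢe^(−Eᵢ/kT) = 1·e^(−0) + 4·e^(−0.93386) + 5·e^(−1.5782) = 1.0000 + 1.5721 + 1.0317 = 3.6038.
P₀ = g₀ e^(−E₀/kT) / Z = 1.0000/3.6038 = 0.277.

0.277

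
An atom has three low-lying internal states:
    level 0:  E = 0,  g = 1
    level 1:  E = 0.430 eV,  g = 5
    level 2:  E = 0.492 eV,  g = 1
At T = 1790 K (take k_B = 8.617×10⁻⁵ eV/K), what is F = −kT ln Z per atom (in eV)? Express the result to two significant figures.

k_BT = 8.617×10⁻⁵ × 1790 K = 0.1542 eV.
Eᵢ/kT = 0, 2.789, 3.191.
Z = Σ gᵢe^(−Eᵢ/kT) = 1·e^(−0) + 5·e^(−2.789) + 1·e^(−3.191) = 1.000 + 0.3074 + 0.04113 = 1.349.
F = −kT ln Z = −0.1542 × ln(1.349) = −0.1542 × 0.2994 = -0.046 eV.

-0.046 eV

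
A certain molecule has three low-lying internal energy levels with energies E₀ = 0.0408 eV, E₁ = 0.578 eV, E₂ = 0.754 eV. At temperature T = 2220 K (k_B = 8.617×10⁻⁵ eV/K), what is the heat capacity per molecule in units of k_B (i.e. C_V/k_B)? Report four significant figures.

0.6897

k_BT = 8.617×10⁻⁵ × 2220 K = 0.191297 eV.
Eᵢ/kT = 0.213281, 3.02148, 3.94152.
Z = Σ e^(−Eᵢ/kT) = e^(−0.213281) + e^(−3.02148) + e^(−3.94152) = 0.807929 + 0.0487290 + 0.0194187 = 0.876077.
⟨E⟩ = 0.0864885 eV, ⟨E²⟩ = 0.0327190 eV².
C_V/k_B = (⟨E²⟩ − ⟨E⟩²)/(kT)² = (0.0327190 − 0.00748026)/0.0365945 = 0.6897.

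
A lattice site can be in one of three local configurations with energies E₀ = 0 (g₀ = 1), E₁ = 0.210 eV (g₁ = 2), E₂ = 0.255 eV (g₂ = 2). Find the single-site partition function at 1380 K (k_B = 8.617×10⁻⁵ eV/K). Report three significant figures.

Z = 1.58

k_BT = 8.617×10⁻⁵ × 1380 K = 0.11891 eV.
Eᵢ/kT = 0, 1.7660, 2.1445.
Z = Σ gᵢe^(−Eᵢ/kT) = 1·e^(−0) + 2·e^(−1.7660) + 2·e^(−2.1445) = 1.0000 + 0.34203 + 0.23425 = 1.5763.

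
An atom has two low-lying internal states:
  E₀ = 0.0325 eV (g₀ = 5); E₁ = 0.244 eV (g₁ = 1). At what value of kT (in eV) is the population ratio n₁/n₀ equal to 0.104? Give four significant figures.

n₁/n₀ = (g₁/g₀) exp[−(E₁−E₀)/kT] = 0.104.
⇒ (E₁−E₀)/kT = ln((1/5)/0.104) = ln(1.92308) = 0.653928.
kT = 0.2115 eV / 0.653928 = 0.3234 eV.

0.3234 eV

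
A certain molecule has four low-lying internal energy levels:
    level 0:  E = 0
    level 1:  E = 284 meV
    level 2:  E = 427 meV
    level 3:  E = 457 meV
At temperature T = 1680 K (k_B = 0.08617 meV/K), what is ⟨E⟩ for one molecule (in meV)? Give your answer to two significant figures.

k_BT = 0.08617 × 1680 K = 144.8 meV.
Eᵢ/kT = 0, 1.961, 2.949, 3.156.
Z = Σ e^(−Eᵢ/kT) = e^(−0) + e^(−1.961) + e^(−2.949) + e^(−3.156) = 1.000 + 0.1407 + 0.05239 + 0.04260 = 1.236.
⟨E⟩ = Σ Eᵢ e^(−Eᵢ/kT) / Z = (0·1.000 + 284·0.1407 + 427·0.05239 + 457·0.04260) / 1.236 = 66 meV.

66 meV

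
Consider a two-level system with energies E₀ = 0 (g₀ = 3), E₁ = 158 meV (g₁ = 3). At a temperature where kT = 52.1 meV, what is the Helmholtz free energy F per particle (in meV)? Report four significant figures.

-59.69 meV

Eᵢ/kT = 0, 3.03263.
Z = Σ gᵢe^(−Eᵢ/kT) = 3·e^(−0) + 3·e^(−3.03263) = 3.00000 + 0.144566 = 3.14457.
F = −kT ln Z = −52.1 × ln(3.14457) = −52.1 × 1.14568 = -59.69 meV.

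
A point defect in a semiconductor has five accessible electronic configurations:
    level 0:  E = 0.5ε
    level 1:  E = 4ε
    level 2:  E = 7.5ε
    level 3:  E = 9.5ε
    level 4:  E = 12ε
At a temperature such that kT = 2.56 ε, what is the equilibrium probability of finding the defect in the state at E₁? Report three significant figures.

0.187

Eᵢ/kT = 0.19531, 1.5625, 2.9297, 3.7109, 4.6875.
Z = Σ e^(−Eᵢ/kT) = e^(−0.19531) + e^(−1.5625) + e^(−2.9297) + e^(−3.7109) + e^(−4.6875) = 0.82258 + 0.20961 + 0.053413 + 0.024456 + 0.0092097 = 1.1193.
P₁ = e^(−E₁/kT) / Z = 0.20961/1.1193 = 0.187.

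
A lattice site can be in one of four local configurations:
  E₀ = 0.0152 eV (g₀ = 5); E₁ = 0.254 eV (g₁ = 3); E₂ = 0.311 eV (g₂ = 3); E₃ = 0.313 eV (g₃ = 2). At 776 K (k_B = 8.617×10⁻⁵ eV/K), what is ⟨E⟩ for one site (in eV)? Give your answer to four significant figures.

k_BT = 8.617×10⁻⁵ × 776 K = 0.0668679 eV.
Eᵢ/kT = 0.227314, 3.79853, 4.65096, 4.68087.
Z = Σ gᵢe^(−Eᵢ/kT) = 5·e^(−0.227314) + 3·e^(−3.79853) + 3·e^(−4.65096) + 2·e^(−4.68087) = 3.98335 + 0.0672110 + 0.0286573 + 0.0185419 = 4.09776.
⟨E⟩ = Σ Eᵢ gᵢe^(−Eᵢ/kT) / Z = (0.0152·3.98335 + 0.254·0.0672110 + 0.311·0.0286573 + 0.313·0.0185419) / 4.09776 = 0.02253 eV.

0.02253 eV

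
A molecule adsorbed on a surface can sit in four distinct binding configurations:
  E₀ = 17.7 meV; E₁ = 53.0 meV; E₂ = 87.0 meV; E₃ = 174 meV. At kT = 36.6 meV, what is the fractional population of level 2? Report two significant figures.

0.097

Eᵢ/kT = 0.4836, 1.448, 2.377, 4.754.
Z = Σ e^(−Eᵢ/kT) = e^(−0.4836) + e^(−1.448) + e^(−2.377) + e^(−4.754) = 0.6166 + 0.2350 + 0.09283 + 0.008617 = 0.9530.
P₂ = e^(−E₂/kT) / Z = 0.09283/0.9530 = 0.097.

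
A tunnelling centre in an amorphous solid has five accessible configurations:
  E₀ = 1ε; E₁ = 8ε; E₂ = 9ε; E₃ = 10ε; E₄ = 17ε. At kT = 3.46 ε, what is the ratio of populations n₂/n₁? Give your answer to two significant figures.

n₂/n₁ = exp[−(E₂−E₁)/kT] = exp(−(1ε)/(3.46ε)) = exp(-0.2890) = 0.75.

0.75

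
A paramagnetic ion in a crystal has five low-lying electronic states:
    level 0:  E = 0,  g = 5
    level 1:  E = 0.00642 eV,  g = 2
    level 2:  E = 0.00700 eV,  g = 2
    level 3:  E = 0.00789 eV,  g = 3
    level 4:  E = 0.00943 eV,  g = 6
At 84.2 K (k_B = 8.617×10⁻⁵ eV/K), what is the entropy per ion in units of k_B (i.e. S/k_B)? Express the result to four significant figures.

k_BT = 8.617×10⁻⁵ × 84.2 K = 0.00725551 eV.
Eᵢ/kT = 0, 0.884845, 0.964784, 1.08745, 1.29970.
Z = Σ gᵢe^(−Eᵢ/kT) = 5·e^(−0) + 2·e^(−0.884845) + 2·e^(−0.964784) + 3·e^(−1.08745) + 6·e^(−1.29970) = 5.00000 + 0.825556 + 0.762131 + 1.01122 + 1.63568 = 9.23459.
⟨E⟩ = Σ EᵢPᵢ = 0.00368592 eV.
S/k_B = ln Z + ⟨E⟩/kT = ln(9.23459) + 0.00368592/0.00725551 = 2.22296 + 0.508017 = 2.731.

2.731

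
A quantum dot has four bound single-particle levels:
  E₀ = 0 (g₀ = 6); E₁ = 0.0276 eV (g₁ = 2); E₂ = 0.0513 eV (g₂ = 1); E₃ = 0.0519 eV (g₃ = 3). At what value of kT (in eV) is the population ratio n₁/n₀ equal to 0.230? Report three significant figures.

n₁/n₀ = (g₁/g₀) exp[−(E₁−E₀)/kT] = 0.230.
⇒ (E₁−E₀)/kT = ln((2/6)/0.230) = ln(1.4493) = 0.37108.
kT = 0.0276 eV / 0.37108 = 0.0744 eV.

0.0744 eV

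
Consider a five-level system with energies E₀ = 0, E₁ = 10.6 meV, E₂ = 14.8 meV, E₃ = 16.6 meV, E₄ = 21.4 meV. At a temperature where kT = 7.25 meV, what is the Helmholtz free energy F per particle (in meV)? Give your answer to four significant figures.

-3.013 meV

Eᵢ/kT = 0, 1.46207, 2.04138, 2.28966, 2.95172.
Z = Σ e^(−Eᵢ/kT) = e^(−0) + e^(−1.46207) + e^(−2.04138) + e^(−2.28966) + e^(−2.95172) = 1.00000 + 0.231756 + 0.129849 + 0.101301 + 0.0522498 = 1.51516.
F = −kT ln Z = −7.25 × ln(1.51516) = −7.25 × 0.415521 = -3.013 meV.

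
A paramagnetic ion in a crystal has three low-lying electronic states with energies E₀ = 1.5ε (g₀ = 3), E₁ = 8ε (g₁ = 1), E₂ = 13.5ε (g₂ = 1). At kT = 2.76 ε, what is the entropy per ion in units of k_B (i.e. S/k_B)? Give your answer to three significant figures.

Eᵢ/kT = 0.54348, 2.8986, 4.8913.
Z = Σ gᵢe^(−Eᵢ/kT) = 3·e^(−0.54348) + 1·e^(−2.8986) + 1·e^(−4.8913) = 1.7422 + 0.055100 + 0.0075117 = 1.8048.
⟨E⟩ = Σ EᵢPᵢ = 1.7484 ε.
S/k_B = ln Z + ⟨E⟩/kT = ln(1.8048) + 1.7484/2.76 = 0.59045 + 0.63348 = 1.22.

1.22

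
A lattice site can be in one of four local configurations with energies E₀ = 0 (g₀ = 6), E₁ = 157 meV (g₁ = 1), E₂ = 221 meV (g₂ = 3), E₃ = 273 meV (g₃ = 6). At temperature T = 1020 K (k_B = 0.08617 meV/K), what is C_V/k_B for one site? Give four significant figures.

0.6297

k_BT = 0.08617 × 1020 K = 87.8934 meV.
Eᵢ/kT = 0, 1.78625, 2.51441, 3.10604.
Z = Σ gᵢe^(−Eᵢ/kT) = 6·e^(−0) + 1·e^(−1.78625) + 3·e^(−2.51441) + 6·e^(−3.10604) = 6.00000 + 0.167587 + 0.242732 + 0.268668 = 6.67899.
⟨E⟩ = 22.9528 meV, ⟨E²⟩ = 5391.49 meV².
C_V/k_B = (⟨E²⟩ − ⟨E⟩²)/(kT)² = (5391.49 − 526.831)/7725.25 = 0.6297.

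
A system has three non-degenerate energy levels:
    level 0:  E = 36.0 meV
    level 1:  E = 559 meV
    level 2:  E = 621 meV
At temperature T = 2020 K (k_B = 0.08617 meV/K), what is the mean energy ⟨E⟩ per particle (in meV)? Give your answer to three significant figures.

78.6 meV

k_BT = 0.08617 × 2020 K = 174.06 meV.
Eᵢ/kT = 0.20683, 3.2115, 3.5677.
Z = Σ e^(−Eᵢ/kT) = e^(−0.20683) + e^(−3.2115) + e^(−3.5677) = 0.81316 + 0.040296 + 0.028221 = 0.88168.
⟨E⟩ = Σ Eᵢ e^(−Eᵢ/kT) / Z = (36.0·0.81316 + 559·0.040296 + 621·0.028221) / 0.88168 = 78.6 meV.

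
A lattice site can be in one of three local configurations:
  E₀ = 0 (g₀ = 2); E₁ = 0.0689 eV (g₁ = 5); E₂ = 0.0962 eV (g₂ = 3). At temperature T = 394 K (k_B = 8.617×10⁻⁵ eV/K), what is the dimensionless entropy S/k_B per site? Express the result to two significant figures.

k_BT = 8.617×10⁻⁵ × 394 K = 0.03395 eV.
Eᵢ/kT = 0, 2.029, 2.834.
Z = Σ gᵢe^(−Eᵢ/kT) = 2·e^(−0) + 5·e^(−2.029) + 3·e^(−2.834) = 2.000 + 0.6573 + 0.1763 = 2.834.
⟨E⟩ = Σ EᵢPᵢ = 0.02196 eV.
S/k_B = ln Z + ⟨E⟩/kT = ln(2.834) + 0.02196/0.03395 = 1.042 + 0.6468 = 1.7.

1.7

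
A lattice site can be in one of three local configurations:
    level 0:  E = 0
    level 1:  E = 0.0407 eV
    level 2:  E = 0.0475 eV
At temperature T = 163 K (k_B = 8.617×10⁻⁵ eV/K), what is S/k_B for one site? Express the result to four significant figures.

0.3376

k_BT = 8.617×10⁻⁵ × 163 K = 0.0140457 eV.
Eᵢ/kT = 0, 2.89768, 3.38182.
Z = Σ e^(−Eᵢ/kT) = e^(−0) + e^(−2.89768) + e^(−3.38182) = 1.00000 + 0.0551510 + 0.0339855 = 1.08914.
⟨E⟩ = Σ EᵢPᵢ = 0.00354312 eV.
S/k_B = ln Z + ⟨E⟩/kT = ln(1.08914) + 0.00354312/0.0140457 = 0.0853884 + 0.252257 = 0.3376.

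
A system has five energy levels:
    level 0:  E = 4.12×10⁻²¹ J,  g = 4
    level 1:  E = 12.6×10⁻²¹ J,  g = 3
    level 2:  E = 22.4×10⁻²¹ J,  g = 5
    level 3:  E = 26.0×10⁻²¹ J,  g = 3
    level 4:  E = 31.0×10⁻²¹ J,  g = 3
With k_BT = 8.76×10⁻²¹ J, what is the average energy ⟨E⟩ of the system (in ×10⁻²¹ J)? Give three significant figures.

Eᵢ/kT = 0.47032, 1.4384, 2.5571, 2.9680, 3.5388.
Z = Σ gᵢe^(−Eᵢ/kT) = 4·e^(−0.47032) + 3·e^(−1.4384) + 5·e^(−2.5571) + 3·e^(−2.9680) + 3·e^(−3.5388) = 2.4992 + 0.71192 + 0.38765 + 0.15422 + 0.087144 = 3.8401.
⟨E⟩ = Σ Eᵢ gᵢe^(−Eᵢ/kT) / Z = (4.12·2.4992 + 12.6·0.71192 + 22.4·0.38765 + 26.0·0.15422 + 31.0·0.087144) / 3.8401 = 9.03 ×10⁻²¹ J.

9.03 ×10⁻²¹ J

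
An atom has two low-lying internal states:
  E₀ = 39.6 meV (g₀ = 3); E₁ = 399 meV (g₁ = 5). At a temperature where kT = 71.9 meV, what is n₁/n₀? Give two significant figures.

n₁/n₀ = (g₁/g₀) exp[−(E₁−E₀)/kT] = (5/3) × exp(−(359.4 meV)/(71.9 meV)) = (5/3) × exp(-4.999) = 0.011.

0.011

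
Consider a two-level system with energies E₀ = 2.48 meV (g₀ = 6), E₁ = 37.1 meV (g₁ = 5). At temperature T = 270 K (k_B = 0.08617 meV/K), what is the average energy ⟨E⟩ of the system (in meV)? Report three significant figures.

k_BT = 0.08617 × 270 K = 23.266 meV.
Eᵢ/kT = 0.10659, 1.5946.
Z = Σ gᵢe^(−Eᵢ/kT) = 6·e^(−0.10659) + 5·e^(−1.5946) = 5.3934 + 1.0149 = 6.4083.
⟨E⟩ = Σ Eᵢ gᵢe^(−Eᵢ/kT) / Z = (2.48·5.3934 + 37.1·1.0149) / 6.4083 = 7.96 meV.

7.96 meV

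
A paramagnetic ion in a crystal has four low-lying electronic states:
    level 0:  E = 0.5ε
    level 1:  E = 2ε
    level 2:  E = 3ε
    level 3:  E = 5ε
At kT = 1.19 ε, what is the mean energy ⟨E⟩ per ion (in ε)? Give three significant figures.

1.08 ε

Eᵢ/kT = 0.42017, 1.6807, 2.5210, 4.2017.
Z = Σ e^(−Eᵢ/kT) = e^(−0.42017) + e^(−1.6807) + e^(−2.5210) + e^(−4.2017) = 0.65694 + 0.18624 + 0.080379 + 0.014970 = 0.93853.
⟨E⟩ = Σ Eᵢ e^(−Eᵢ/kT) / Z = (0.5·0.65694 + 2·0.18624 + 3·0.080379 + 5·0.014970) / 0.93853 = 1.08 ε.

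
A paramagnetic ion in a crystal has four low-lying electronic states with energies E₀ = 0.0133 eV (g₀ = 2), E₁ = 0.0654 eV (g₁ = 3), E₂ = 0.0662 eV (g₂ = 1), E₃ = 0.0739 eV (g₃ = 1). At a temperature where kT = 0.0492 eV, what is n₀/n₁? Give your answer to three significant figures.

1.92

n₀/n₁ = (g₀/g₁) exp[−(E₀−E₁)/kT] = (2/3) × exp(−(-0.0521 eV)/(0.0492 eV)) = (2/3) × exp(1.0589) = 1.92.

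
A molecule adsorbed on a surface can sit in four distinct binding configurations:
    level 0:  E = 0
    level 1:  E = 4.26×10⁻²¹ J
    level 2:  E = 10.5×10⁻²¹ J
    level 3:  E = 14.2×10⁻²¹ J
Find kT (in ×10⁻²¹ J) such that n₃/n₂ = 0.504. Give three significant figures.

n₃/n₂ = exp[−(E₃−E₂)/kT] = 0.504.
⇒ (E₃−E₂)/kT = ln(1/0.504) = ln(1.9841) = 0.68517.
kT = 3.7 ×10⁻²¹ J / 0.68517 = 5.40 ×10⁻²¹ J.

5.40 ×10⁻²¹ J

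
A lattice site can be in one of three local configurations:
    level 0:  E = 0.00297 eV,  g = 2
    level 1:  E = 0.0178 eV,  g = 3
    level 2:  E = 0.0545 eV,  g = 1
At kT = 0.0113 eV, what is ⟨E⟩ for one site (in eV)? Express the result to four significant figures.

Eᵢ/kT = 0.262832, 1.57522, 4.82301.
Z = Σ gᵢe^(−Eᵢ/kT) = 2·e^(−0.262832) + 3·e^(−1.57522) + 1·e^(−4.82301) = 1.53774 + 0.620886 + 0.00804254 = 2.16667.
⟨E⟩ = Σ Eᵢ gᵢe^(−Eᵢ/kT) / Z = (0.00297·1.53774 + 0.0178·0.620886 + 0.0545·0.00804254) / 2.16667 = 0.007411 eV.

0.007411 eV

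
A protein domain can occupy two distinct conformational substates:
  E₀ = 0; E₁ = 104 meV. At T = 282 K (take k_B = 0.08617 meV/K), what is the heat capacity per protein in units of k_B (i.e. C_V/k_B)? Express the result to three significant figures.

0.247

k_BT = 0.08617 × 282 K = 24.300 meV.
Eᵢ/kT = 0, 4.2798.
Z = Σ e^(−Eᵢ/kT) = e^(−0) + e^(−4.2798) = 1.0000 + 0.013845 = 1.0138.
⟨E⟩ = 1.4203 meV, ⟨E²⟩ = 147.71 meV².
C_V/k_B = (⟨E²⟩ − ⟨E⟩²)/(kT)² = (147.71 − 2.0173)/590.49 = 0.247.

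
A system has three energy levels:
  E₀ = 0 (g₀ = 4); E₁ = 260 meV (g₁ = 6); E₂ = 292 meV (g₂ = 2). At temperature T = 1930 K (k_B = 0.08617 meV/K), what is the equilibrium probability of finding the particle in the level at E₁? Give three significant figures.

k_BT = 0.08617 × 1930 K = 166.31 meV.
Eᵢ/kT = 0, 1.5633, 1.7558.
Z = Σ gᵢe^(−Eᵢ/kT) = 4·e^(−0) + 6·e^(−1.5633) + 2·e^(−1.7558) = 4.0000 + 1.2567 + 0.34554 = 5.6022.
P₁ = g₁ e^(−E₁/kT) / Z = 1.2567/5.6022 = 0.224.

0.224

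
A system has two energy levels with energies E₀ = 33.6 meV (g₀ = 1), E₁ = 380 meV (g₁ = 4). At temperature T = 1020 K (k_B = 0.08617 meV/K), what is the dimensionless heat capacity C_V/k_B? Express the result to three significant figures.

1.04

k_BT = 0.08617 × 1020 K = 87.893 meV.
Eᵢ/kT = 0.38228, 4.3234.
Z = Σ gᵢe^(−Eᵢ/kT) = 1·e^(−0.38228) + 4·e^(−4.3234) = 0.68230 + 0.053019 = 0.73532.
⟨E⟩ = 58.577 meV, ⟨E²⟩ = 11459 meV².
C_V/k_B = (⟨E²⟩ − ⟨E⟩²)/(kT)² = (11459 − 3431.3)/7725.2 = 1.04.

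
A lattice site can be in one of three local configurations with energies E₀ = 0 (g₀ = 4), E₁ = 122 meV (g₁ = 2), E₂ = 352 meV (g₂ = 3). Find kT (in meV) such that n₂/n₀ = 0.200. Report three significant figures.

n₂/n₀ = (g₂/g₀) exp[−(E₂−E₀)/kT] = 0.200.
⇒ (E₂−E₀)/kT = ln((3/4)/0.200) = ln(3.7500) = 1.3218.
kT = 352 meV / 1.3218 = 266 meV.

266 meV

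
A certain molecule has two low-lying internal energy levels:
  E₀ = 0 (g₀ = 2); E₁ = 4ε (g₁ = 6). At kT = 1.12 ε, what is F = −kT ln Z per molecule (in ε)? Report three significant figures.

-0.867 ε

Eᵢ/kT = 0, 3.5714.
Z = Σ gᵢe^(−Eᵢ/kT) = 2·e^(−0) + 6·e^(−3.5714) = 2.0000 + 0.16870 = 2.1687.
F = −kT ln Z = −1.12 × ln(2.1687) = −1.12 × 0.77413 = -0.867 ε.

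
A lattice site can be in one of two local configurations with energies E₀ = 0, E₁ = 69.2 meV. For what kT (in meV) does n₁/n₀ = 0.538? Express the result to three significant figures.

112 meV

n₁/n₀ = exp[−(E₁−E₀)/kT] = 0.538.
⇒ (E₁−E₀)/kT = ln(1/0.538) = ln(1.8587) = 0.61988.
kT = 69.2 meV / 0.61988 = 112 meV.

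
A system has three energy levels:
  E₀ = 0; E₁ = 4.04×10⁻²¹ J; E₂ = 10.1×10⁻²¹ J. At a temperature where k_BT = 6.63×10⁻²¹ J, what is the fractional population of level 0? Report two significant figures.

0.57

Eᵢ/kT = 0, 0.6094, 1.523.
Z = Σ e^(−Eᵢ/kT) = e^(−0) + e^(−0.6094) + e^(−1.523) = 1.000 + 0.5437 + 0.2181 = 1.762.
P₀ = e^(−E₀/kT) / Z = 1.000/1.762 = 0.57.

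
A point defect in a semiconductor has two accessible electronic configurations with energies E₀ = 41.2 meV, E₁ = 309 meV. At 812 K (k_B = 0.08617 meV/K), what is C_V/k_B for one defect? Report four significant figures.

k_BT = 0.08617 × 812 K = 69.9700 meV.
Eᵢ/kT = 0.588824, 4.41618.
Z = Σ e^(−Eᵢ/kT) = e^(−0.588824) + e^(−4.41618) = 0.554980 + 0.0120803 = 0.567060.
⟨E⟩ = 46.9051 meV, ⟨E²⟩ = 3695.35 meV².
C_V/k_B = (⟨E²⟩ − ⟨E⟩²)/(kT)² = (3695.35 − 2200.09)/4895.80 = 0.3054.

0.3054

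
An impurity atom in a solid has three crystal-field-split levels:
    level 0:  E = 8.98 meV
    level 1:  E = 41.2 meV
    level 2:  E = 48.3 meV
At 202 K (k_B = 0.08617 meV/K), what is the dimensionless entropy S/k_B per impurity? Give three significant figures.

0.650

k_BT = 0.08617 × 202 K = 17.406 meV.
Eᵢ/kT = 0.51591, 2.3670, 2.7749.
Z = Σ e^(−Eᵢ/kT) = e^(−0.51591) + e^(−2.3670) + e^(−2.7749) = 0.59696 + 0.093762 + 0.062356 = 0.75308.
⟨E⟩ = Σ EᵢPᵢ = 16.247 meV.
S/k_B = ln Z + ⟨E⟩/kT = ln(0.75308) + 16.247/17.406 = -0.28358 + 0.93341 = 0.650.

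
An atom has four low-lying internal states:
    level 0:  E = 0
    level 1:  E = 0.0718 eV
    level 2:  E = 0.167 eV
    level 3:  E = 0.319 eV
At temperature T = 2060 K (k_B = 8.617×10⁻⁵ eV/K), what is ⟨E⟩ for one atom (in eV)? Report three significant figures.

0.0747 eV

k_BT = 8.617×10⁻⁵ × 2060 K = 0.17751 eV.
Eᵢ/kT = 0, 0.40448, 0.94079, 1.7971.
Z = Σ e^(−Eᵢ/kT) = e^(−0) + e^(−0.40448) + e^(−0.94079) + e^(−1.7971) = 1.0000 + 0.66732 + 0.39032 + 0.16578 = 2.2234.
⟨E⟩ = Σ Eᵢ e^(−Eᵢ/kT) / Z = (0·1.0000 + 0.0718·0.66732 + 0.167·0.39032 + 0.319·0.16578) / 2.2234 = 0.0747 eV.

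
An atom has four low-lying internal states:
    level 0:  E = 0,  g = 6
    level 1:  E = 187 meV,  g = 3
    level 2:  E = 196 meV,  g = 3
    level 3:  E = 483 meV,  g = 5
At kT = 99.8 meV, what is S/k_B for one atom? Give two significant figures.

2.2

Eᵢ/kT = 0, 1.874, 1.964, 4.840.
Z = Σ gᵢe^(−Eᵢ/kT) = 6·e^(−0) + 3·e^(−1.874) + 3·e^(−1.964) + 5·e^(−4.840) = 6.000 + 0.4605 + 0.4209 + 0.03954 = 6.921.
⟨E⟩ = Σ EᵢPᵢ = 27.12 meV.
S/k_B = ln Z + ⟨E⟩/kT = ln(6.921) + 27.12/99.8 = 1.935 + 0.2717 = 2.2.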